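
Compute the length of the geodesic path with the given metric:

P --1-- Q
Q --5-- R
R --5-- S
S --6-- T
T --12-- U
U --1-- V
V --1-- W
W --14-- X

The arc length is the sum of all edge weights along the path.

Arc length = 1 + 5 + 5 + 6 + 12 + 1 + 1 + 14 = 45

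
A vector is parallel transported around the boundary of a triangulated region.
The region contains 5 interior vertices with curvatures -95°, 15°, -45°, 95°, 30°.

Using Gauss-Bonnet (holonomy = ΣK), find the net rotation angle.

Holonomy = total enclosed curvature = (-95°) + 15° + (-45°) + 95° + 30° = 0°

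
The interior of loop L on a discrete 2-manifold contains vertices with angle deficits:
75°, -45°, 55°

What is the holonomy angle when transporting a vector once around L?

Holonomy = total enclosed curvature = 75° + (-45°) + 55° = 85°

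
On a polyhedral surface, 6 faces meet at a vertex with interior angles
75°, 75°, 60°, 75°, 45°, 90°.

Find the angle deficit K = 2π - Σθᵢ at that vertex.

Sum of angles = 420°. K = 360° - 420° = -60°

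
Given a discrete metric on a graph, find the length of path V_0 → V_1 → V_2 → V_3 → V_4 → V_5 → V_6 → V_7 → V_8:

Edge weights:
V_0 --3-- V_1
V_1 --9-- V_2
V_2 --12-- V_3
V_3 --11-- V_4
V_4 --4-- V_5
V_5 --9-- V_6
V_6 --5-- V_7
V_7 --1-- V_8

Arc length = 3 + 9 + 12 + 11 + 4 + 9 + 5 + 1 = 54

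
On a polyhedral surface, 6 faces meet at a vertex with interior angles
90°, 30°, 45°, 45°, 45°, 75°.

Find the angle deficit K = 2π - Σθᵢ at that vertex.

Sum of angles = 330°. K = 360° - 330° = 30° = π/6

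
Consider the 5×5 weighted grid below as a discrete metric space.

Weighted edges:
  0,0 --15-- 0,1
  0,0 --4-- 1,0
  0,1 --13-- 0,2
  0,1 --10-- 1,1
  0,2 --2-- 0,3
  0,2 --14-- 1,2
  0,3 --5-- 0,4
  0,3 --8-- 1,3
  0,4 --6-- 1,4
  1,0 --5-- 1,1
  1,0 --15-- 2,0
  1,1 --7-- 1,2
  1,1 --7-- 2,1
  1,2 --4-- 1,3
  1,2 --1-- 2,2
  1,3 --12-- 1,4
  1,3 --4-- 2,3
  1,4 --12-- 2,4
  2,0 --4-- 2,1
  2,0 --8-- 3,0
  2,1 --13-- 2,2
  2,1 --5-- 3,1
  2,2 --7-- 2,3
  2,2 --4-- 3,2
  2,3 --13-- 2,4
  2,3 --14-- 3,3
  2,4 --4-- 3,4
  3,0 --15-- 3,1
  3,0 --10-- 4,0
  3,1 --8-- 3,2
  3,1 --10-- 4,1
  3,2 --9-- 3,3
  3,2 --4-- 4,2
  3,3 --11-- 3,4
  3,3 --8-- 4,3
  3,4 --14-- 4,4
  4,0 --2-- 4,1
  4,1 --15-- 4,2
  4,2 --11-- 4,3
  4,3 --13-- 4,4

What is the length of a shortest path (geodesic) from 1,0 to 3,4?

Shortest path: 1,0 → 1,1 → 1,2 → 2,2 → 3,2 → 3,3 → 3,4, total weight = 37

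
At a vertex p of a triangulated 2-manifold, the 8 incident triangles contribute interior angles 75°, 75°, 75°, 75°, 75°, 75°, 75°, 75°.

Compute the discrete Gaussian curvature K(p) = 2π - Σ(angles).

Sum of angles = 600°. K = 360° - 600° = -240°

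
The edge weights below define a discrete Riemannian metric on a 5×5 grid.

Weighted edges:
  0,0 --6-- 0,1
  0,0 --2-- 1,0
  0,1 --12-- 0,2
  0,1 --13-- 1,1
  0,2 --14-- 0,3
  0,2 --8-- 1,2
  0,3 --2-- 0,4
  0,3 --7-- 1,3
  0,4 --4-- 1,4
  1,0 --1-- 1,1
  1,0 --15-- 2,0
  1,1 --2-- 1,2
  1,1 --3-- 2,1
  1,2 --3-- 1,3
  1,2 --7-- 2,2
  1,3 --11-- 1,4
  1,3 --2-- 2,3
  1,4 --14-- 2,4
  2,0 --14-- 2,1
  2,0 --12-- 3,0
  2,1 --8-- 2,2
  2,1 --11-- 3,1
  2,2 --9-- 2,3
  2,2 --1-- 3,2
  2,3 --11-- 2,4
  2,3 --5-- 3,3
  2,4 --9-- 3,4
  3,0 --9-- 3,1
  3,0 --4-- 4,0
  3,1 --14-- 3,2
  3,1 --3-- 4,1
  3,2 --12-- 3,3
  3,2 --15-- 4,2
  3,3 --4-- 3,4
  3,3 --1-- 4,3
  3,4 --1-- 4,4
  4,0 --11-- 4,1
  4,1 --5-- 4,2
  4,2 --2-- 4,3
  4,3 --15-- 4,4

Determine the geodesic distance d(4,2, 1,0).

Shortest path: 4,2 → 4,3 → 3,3 → 2,3 → 1,3 → 1,2 → 1,1 → 1,0, total weight = 16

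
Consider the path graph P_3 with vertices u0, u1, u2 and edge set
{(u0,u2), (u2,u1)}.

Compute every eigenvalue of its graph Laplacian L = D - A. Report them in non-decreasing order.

The path graph P_n has Laplacian eigenvalues λ_k = 2 − 2cos(kπ/n), k = 0, 1, …, n−1. Here n = 3:
k=0: 2 − 2cos(0) = 0.0; k=1: 2 − 2cos(π/3) = 1.0; k=2: 2 − 2cos(2π/3) = 3.0.
Laplacian eigenvalues (increasing order): [0.0, 1.0, 3.0]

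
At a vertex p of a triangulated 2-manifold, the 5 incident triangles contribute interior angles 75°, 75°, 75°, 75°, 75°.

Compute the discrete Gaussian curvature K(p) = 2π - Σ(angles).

Sum of angles = 375°. K = 360° - 375° = -15° = -π/12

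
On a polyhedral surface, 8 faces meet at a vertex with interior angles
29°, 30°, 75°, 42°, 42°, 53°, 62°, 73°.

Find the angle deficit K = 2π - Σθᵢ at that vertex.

Sum of angles = 406°. K = 360° - 406° = -46° = -23π/90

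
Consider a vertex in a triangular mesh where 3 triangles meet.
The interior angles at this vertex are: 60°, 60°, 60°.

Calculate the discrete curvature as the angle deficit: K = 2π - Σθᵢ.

Sum of angles = 180°. K = 360° - 180° = 180°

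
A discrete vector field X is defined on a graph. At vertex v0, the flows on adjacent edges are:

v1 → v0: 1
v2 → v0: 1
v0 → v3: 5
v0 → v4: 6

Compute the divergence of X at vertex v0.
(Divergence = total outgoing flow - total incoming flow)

Divergence = sum of outgoing flows = (-1) + (-1) + 5 + 6 = 9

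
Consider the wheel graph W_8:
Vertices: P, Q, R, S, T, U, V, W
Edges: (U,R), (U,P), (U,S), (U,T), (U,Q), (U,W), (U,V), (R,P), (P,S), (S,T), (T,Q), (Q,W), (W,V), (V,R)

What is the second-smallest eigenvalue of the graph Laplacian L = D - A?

The wheel W_8 is the join K_1 ∨ C_7 (a hub joined to every vertex of a cycle of length 7). For a join G ∨ H (G on p vertices, H on q vertices) the Laplacian spectrum is 0, p+q, the eigenvalues of L(G) other than one 0 each shifted by +q, and the eigenvalues of L(H) other than one 0 each shifted by +p. With G = K_1 (p = 1, nothing left after dropping its 0) and H = C_7 (q = 7, eigenvalues 2 − 2cos(2πk/7), k = 0, …, 6; drop k = 0), the spectrum of W_8 is 0, 8, and 1 + (2 − 2cos(2πk/7)) = 3 − 2cos(2πk/7) for k = 1, …, 6:
k=1: 3 − 2cos(2π/7) = 1.753; k=2: 3 − 2cos(4π/7) = 3.445; k=3: 3 − 2cos(6π/7) = 4.8019; k=4: 3 − 2cos(8π/7) = 4.8019; k=5: 3 − 2cos(10π/7) = 3.445; k=6: 3 − 2cos(12π/7) = 1.753.
Laplacian eigenvalues: [0.0, 1.753, 1.753, 3.445, 3.445, 4.8019, 4.8019, 8.0]. Algebraic connectivity (smallest non-zero eigenvalue) = 1.753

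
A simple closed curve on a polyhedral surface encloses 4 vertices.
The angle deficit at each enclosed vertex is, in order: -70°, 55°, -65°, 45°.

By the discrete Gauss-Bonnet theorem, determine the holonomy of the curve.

Holonomy = total enclosed curvature = (-70°) + 55° + (-65°) + 45° = -35°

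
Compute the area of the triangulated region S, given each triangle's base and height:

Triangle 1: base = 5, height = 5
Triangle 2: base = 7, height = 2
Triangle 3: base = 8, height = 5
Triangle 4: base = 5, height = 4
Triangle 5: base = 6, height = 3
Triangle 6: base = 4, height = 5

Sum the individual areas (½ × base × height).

(1/2)×5×5 + (1/2)×7×2 + (1/2)×8×5 + (1/2)×5×4 + (1/2)×6×3 + (1/2)×4×5 = 68.5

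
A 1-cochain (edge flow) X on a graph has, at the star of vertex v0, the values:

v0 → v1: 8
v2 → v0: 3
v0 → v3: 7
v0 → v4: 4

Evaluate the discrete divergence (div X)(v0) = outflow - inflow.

Divergence = sum of outgoing flows = 8 + (-3) + 7 + 4 = 16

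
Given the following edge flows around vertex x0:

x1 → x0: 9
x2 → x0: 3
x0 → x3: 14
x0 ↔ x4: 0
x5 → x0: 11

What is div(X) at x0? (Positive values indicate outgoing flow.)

Divergence = sum of outgoing flows = (-9) + (-3) + 14 + 0 + (-11) = -9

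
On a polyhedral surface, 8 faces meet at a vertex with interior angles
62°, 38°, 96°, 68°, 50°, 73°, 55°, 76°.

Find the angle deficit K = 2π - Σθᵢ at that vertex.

Sum of angles = 518°. K = 360° - 518° = -158° = -79π/90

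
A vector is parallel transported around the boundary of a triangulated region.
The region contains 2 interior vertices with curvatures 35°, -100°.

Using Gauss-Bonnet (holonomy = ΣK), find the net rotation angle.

Holonomy = total enclosed curvature = 35° + (-100°) = -65°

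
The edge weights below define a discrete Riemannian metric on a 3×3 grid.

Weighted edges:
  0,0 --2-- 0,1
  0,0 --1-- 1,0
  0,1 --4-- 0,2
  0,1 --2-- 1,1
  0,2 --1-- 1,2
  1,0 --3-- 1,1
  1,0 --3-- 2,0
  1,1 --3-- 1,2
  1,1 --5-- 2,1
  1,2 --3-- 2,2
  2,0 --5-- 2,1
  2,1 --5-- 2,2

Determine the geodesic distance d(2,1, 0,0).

Shortest path: 2,1 → 1,1 → 0,1 → 0,0, total weight = 9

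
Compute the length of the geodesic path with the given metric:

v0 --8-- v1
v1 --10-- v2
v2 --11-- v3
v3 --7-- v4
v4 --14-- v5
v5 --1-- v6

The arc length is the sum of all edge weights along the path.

Arc length = 8 + 10 + 11 + 7 + 14 + 1 = 51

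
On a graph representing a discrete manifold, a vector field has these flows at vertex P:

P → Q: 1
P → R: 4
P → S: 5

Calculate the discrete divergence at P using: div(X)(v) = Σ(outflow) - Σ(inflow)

Divergence = sum of outgoing flows = 1 + 4 + 5 = 10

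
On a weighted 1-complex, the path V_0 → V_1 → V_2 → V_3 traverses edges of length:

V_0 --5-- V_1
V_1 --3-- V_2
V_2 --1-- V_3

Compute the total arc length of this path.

Arc length = 5 + 3 + 1 = 9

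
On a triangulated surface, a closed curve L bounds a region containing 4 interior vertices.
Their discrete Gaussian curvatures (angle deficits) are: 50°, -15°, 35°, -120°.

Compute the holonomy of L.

Holonomy = total enclosed curvature = 50° + (-15°) + 35° + (-120°) = -50°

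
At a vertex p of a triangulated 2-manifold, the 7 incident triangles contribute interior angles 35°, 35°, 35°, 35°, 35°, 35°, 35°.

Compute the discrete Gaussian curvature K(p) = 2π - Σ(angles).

Sum of angles = 245°. K = 360° - 245° = 115°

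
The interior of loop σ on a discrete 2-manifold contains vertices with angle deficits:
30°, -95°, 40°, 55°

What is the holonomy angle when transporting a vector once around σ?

Holonomy = total enclosed curvature = 30° + (-95°) + 40° + 55° = 30°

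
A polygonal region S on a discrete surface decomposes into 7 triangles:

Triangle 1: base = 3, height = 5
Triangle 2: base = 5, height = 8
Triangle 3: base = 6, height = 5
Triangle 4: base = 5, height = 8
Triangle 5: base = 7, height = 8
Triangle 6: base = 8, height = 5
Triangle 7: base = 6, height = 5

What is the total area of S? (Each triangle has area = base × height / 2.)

(1/2)×3×5 + (1/2)×5×8 + (1/2)×6×5 + (1/2)×5×8 + (1/2)×7×8 + (1/2)×8×5 + (1/2)×6×5 = 125.5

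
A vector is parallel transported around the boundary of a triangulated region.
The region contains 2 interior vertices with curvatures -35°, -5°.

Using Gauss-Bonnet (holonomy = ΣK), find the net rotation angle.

Holonomy = total enclosed curvature = (-35°) + (-5°) = -40°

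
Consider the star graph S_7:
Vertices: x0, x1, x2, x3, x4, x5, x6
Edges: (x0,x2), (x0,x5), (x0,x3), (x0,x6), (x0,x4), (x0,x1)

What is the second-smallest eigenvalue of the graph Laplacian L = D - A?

The star S_7 is the complete bipartite graph K_{1,6} (one hub of degree 6, 6 leaves of degree 1). The Laplacian spectrum of K_{p,q} is 0, p (multiplicity q−1), q (multiplicity p−1), p+q. With p = 1, q = 6: 0 once, 1 with multiplicity 5, and 7 once. (Check: trace L = sum of degrees = 12 = 5·1 + 7.)
Laplacian eigenvalues: [0.0, 1.0, 1.0, 1.0, 1.0, 1.0, 7.0]. Algebraic connectivity (smallest non-zero eigenvalue) = 1.0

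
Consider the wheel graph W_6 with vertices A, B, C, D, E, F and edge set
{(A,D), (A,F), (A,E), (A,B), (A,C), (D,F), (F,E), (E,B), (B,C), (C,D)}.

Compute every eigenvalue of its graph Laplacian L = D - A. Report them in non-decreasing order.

The wheel W_6 is the join K_1 ∨ C_5 (a hub joined to every vertex of a cycle of length 5). For a join G ∨ H (G on p vertices, H on q vertices) the Laplacian spectrum is 0, p+q, the eigenvalues of L(G) other than one 0 each shifted by +q, and the eigenvalues of L(H) other than one 0 each shifted by +p. With G = K_1 (p = 1, nothing left after dropping its 0) and H = C_5 (q = 5, eigenvalues 2 − 2cos(2πk/5), k = 0, …, 4; drop k = 0), the spectrum of W_6 is 0, 6, and 1 + (2 − 2cos(2πk/5)) = 3 − 2cos(2πk/5) for k = 1, …, 4:
k=1: 3 − 2cos(2π/5) = 2.382; k=2: 3 − 2cos(4π/5) = 4.618; k=3: 3 − 2cos(6π/5) = 4.618; k=4: 3 − 2cos(8π/5) = 2.382.
Laplacian eigenvalues (increasing order): [0.0, 2.382, 2.382, 4.618, 4.618, 6.0]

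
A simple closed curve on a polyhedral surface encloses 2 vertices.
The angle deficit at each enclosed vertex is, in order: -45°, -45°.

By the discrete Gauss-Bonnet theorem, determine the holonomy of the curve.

Holonomy = total enclosed curvature = (-45°) + (-45°) = -90°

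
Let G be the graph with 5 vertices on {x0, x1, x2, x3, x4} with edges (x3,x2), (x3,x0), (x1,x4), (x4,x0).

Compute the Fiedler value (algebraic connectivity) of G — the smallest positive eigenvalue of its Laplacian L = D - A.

Degrees: deg(x0) = 2, deg(x1) = 1, deg(x2) = 1, deg(x3) = 2, deg(x4) = 2.
L = D − A with rows/columns ordered (x0, x1, x2, x3, x4):
  [ 2,  0,  0, -1, -1]
  [ 0,  1,  0,  0, -1]
  [ 0,  0,  1, -1,  0]
  [-1,  0, -1,  2,  0]
  [-1, -1,  0,  0,  2]
Characteristic polynomial: det(λI − L) = λ(λ² − 3λ + 1)(λ² − 5λ + 5).
Roots: λ = 0; (λ² − 3λ + 1) = 0 ⇒ λ = (3 ± √5)/2 ≈ 0.382, 2.618; (λ² − 5λ + 5) = 0 ⇒ λ = (5 ± √5)/2 ≈ 1.382, 3.618.
(Check: the roots sum (with multiplicity) to 8, matching trace L = Σdeg = 2·4 = 8.)
Laplacian eigenvalues: [0.0, 0.382, 1.382, 2.618, 3.618]. Algebraic connectivity (smallest non-zero eigenvalue) = 0.382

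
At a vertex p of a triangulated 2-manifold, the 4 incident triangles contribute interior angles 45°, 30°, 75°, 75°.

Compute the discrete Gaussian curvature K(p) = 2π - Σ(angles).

Sum of angles = 225°. K = 360° - 225° = 135° = 3π/4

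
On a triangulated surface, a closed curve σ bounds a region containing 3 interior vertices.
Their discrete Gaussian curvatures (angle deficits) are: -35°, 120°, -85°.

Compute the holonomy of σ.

Holonomy = total enclosed curvature = (-35°) + 120° + (-85°) = 0°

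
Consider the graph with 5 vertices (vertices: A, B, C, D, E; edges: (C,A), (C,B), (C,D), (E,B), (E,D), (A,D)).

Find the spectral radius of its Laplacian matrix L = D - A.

Degrees: deg(A) = 2, deg(B) = 2, deg(C) = 3, deg(D) = 3, deg(E) = 2.
L = D − A with rows/columns ordered (A, B, C, D, E):
  [ 2,  0, -1, -1,  0]
  [ 0,  2, -1,  0, -1]
  [-1, -1,  3, -1,  0]
  [-1,  0, -1,  3, -1]
  [ 0, -1,  0, -1,  2]
Characteristic polynomial: det(λI − L) = λ(λ² − 5λ + 5)(λ² − 7λ + 11).
Roots: λ = 0; (λ² − 5λ + 5) = 0 ⇒ λ = (5 ± √5)/2 ≈ 1.382, 3.618; (λ² − 7λ + 11) = 0 ⇒ λ = (7 ± √5)/2 ≈ 2.382, 4.618.
(Check: the roots sum (with multiplicity) to 12, matching trace L = Σdeg = 2·6 = 12.)
Laplacian eigenvalues: [0.0, 1.382, 2.382, 3.618, 4.618]. Largest eigenvalue (spectral radius) = 4.618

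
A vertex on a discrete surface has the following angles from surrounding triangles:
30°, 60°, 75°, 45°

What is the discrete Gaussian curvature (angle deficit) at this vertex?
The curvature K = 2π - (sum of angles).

Sum of angles = 210°. K = 360° - 210° = 150°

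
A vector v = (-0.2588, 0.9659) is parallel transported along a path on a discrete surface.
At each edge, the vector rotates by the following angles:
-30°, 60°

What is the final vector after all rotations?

Total rotation: (-30°) + 60° = 30°. Final vector: (-0.7071, 0.7071)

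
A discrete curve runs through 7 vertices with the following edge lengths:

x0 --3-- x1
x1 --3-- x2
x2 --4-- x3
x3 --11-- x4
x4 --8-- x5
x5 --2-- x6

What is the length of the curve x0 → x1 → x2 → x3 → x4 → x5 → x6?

Arc length = 3 + 3 + 4 + 11 + 8 + 2 = 31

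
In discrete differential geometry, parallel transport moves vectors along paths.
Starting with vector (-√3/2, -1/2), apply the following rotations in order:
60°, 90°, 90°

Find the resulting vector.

Total rotation: 60° + 90° + 90° = 240° ≡ -120° (mod 360°). Final vector: (0, 1)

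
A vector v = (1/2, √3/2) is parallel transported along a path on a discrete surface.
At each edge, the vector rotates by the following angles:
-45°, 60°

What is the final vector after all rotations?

Total rotation: (-45°) + 60° = 15°. Final vector: (0.2588, 0.9659)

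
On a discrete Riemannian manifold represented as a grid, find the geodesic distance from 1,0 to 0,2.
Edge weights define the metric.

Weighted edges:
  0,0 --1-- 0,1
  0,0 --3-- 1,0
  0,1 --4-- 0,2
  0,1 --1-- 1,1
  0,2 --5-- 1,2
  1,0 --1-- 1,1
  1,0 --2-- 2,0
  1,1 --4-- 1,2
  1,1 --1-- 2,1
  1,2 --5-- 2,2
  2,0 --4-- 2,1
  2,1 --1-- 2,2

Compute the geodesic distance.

Shortest path: 1,0 → 1,1 → 0,1 → 0,2, total weight = 6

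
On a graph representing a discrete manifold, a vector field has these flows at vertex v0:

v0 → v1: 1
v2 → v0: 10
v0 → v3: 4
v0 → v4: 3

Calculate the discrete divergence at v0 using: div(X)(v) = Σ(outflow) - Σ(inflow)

Divergence = sum of outgoing flows = 1 + (-10) + 4 + 3 = -2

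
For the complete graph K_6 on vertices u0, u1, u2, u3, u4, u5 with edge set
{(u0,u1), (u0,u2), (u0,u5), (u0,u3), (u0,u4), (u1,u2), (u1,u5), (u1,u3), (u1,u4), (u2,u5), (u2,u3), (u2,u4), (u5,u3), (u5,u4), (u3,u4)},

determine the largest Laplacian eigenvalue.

For the complete graph K_n, L = nI − J (J = all-ones matrix). J has eigenvalues n (once, eigenvector 𝟙) and 0 (multiplicity n−1), so L has eigenvalues 0 (once) and n (multiplicity n−1). Here n = 6: eigenvalue 0 once and 6 with multiplicity 5.
Laplacian eigenvalues: [0.0, 6.0, 6.0, 6.0, 6.0, 6.0]. Largest eigenvalue (spectral radius) = 6.0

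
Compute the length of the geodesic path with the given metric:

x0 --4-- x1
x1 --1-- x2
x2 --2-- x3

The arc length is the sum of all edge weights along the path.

Arc length = 4 + 1 + 2 = 7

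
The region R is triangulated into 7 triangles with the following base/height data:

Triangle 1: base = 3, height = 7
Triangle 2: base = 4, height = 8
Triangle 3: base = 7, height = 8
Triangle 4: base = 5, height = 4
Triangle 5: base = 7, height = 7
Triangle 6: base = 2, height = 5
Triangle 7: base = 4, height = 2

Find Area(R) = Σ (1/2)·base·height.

(1/2)×3×7 + (1/2)×4×8 + (1/2)×7×8 + (1/2)×5×4 + (1/2)×7×7 + (1/2)×2×5 + (1/2)×4×2 = 98.0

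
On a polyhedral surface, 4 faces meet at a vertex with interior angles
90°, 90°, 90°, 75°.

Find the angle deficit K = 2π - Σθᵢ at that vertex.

Sum of angles = 345°. K = 360° - 345° = 15° = π/12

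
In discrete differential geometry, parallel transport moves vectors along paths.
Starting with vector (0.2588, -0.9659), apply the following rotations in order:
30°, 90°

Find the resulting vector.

Total rotation: 30° + 90° = 120°. Final vector: (0.7071, 0.7071)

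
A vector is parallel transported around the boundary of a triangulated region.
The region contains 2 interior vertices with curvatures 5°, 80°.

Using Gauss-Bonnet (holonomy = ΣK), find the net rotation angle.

Holonomy = total enclosed curvature = 5° + 80° = 85°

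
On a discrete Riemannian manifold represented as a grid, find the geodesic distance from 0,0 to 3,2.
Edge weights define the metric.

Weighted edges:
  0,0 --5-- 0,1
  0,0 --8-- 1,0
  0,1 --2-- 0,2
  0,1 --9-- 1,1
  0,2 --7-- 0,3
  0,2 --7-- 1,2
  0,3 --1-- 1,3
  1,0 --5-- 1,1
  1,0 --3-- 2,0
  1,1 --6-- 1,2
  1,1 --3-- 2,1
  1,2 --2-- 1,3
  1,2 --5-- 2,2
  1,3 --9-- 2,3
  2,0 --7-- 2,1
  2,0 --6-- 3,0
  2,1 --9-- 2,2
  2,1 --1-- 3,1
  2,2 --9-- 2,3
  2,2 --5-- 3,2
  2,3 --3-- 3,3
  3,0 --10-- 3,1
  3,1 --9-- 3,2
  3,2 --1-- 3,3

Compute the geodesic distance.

Shortest path: 0,0 → 0,1 → 0,2 → 1,2 → 2,2 → 3,2, total weight = 24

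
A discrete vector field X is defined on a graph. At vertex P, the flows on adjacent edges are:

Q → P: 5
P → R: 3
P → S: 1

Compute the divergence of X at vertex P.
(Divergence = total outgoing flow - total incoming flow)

Divergence = sum of outgoing flows = (-5) + 3 + 1 = -1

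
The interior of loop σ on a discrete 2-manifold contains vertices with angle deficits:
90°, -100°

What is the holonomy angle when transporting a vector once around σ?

Holonomy = total enclosed curvature = 90° + (-100°) = -10°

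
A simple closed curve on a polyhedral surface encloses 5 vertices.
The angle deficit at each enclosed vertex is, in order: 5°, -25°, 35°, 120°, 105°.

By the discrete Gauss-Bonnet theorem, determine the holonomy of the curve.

Holonomy = total enclosed curvature = 5° + (-25°) + 35° + 120° + 105° = 240°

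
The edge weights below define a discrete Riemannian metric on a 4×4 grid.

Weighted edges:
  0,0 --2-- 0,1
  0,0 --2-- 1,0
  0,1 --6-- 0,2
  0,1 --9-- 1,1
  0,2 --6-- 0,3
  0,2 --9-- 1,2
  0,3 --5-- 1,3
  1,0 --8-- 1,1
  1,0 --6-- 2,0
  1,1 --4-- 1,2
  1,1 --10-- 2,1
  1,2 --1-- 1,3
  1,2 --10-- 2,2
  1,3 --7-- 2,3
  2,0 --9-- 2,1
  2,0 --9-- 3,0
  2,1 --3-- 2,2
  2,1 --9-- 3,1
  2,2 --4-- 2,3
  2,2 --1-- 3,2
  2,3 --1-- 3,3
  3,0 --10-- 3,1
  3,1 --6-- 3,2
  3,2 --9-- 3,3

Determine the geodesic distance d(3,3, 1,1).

Shortest path: 3,3 → 2,3 → 1,3 → 1,2 → 1,1, total weight = 13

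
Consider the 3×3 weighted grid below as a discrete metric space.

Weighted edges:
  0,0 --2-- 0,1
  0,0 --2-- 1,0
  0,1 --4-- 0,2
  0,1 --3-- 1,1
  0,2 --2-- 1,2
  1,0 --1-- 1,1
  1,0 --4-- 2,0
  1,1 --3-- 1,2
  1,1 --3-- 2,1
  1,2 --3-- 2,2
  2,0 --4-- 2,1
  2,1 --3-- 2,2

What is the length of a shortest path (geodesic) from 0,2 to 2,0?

Shortest path: 0,2 → 1,2 → 1,1 → 1,0 → 2,0, total weight = 10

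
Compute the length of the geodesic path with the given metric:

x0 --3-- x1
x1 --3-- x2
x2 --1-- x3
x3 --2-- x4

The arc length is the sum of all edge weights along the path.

Arc length = 3 + 3 + 1 + 2 = 9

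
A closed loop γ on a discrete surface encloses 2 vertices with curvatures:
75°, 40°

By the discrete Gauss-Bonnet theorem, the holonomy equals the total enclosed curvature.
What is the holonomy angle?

Holonomy = total enclosed curvature = 75° + 40° = 115°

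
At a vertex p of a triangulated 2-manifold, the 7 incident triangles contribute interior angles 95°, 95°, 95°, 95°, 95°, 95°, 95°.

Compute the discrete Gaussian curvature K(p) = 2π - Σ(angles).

Sum of angles = 665°. K = 360° - 665° = -305° = -61π/36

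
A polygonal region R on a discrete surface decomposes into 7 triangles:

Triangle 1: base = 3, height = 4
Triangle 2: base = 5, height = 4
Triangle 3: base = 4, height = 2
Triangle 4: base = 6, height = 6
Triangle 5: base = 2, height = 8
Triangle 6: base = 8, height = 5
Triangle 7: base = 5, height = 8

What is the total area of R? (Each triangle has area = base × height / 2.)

(1/2)×3×4 + (1/2)×5×4 + (1/2)×4×2 + (1/2)×6×6 + (1/2)×2×8 + (1/2)×8×5 + (1/2)×5×8 = 86.0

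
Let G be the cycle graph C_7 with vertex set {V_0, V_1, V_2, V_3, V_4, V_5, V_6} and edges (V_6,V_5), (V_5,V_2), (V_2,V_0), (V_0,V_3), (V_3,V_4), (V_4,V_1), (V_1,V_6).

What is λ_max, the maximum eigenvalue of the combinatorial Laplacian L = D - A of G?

The cycle graph C_n has Laplacian eigenvalues λ_k = 2 − 2cos(2πk/n), k = 0, 1, …, n−1. Here n = 7:
k=0: 2 − 2cos(0) = 0.0; k=1: 2 − 2cos(2π/7) = 0.753; k=2: 2 − 2cos(4π/7) = 2.445; k=3: 2 − 2cos(6π/7) = 3.8019; k=4: 2 − 2cos(8π/7) = 3.8019; k=5: 2 − 2cos(10π/7) = 2.445; k=6: 2 − 2cos(12π/7) = 0.753.
Laplacian eigenvalues: [0.0, 0.753, 0.753, 2.445, 2.445, 3.8019, 3.8019]. Largest eigenvalue (spectral radius) = 3.8019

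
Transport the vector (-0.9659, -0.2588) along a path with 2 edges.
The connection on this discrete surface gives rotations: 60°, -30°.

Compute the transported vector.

Total rotation: 60° + (-30°) = 30°. Final vector: (-0.7071, -0.7071)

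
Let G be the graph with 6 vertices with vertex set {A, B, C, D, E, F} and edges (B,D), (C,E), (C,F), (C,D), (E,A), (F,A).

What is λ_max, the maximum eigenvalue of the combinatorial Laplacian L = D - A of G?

Degrees: deg(A) = 2, deg(B) = 1, deg(C) = 3, deg(D) = 2, deg(E) = 2, deg(F) = 2.
L = D − A with rows/columns ordered (A, B, C, D, E, F):
  [ 2,  0,  0,  0, -1, -1]
  [ 0,  1,  0, -1,  0,  0]
  [ 0,  0,  3, -1, -1, -1]
  [ 0, -1, -1,  2,  0,  0]
  [-1,  0, -1,  0,  2,  0]
  [-1,  0, -1,  0,  0,  2]
Characteristic polynomial: det(λI − L) = λ(λ² − 5λ + 2)(λ − 2)²(λ − 3).
Roots: λ = 0; (λ² − 5λ + 2) = 0 ⇒ λ = (5 ± √17)/2 ≈ 0.4384, 4.5616; (λ − 2) = 0 ⇒ λ = 2 (multiplicity 2); (λ − 3) = 0 ⇒ λ = 3.
(Check: the roots sum (with multiplicity) to 12, matching trace L = Σdeg = 2·6 = 12.)
Laplacian eigenvalues: [0.0, 0.4384, 2.0, 2.0, 3.0, 4.5616]. Largest eigenvalue (spectral radius) = 4.5616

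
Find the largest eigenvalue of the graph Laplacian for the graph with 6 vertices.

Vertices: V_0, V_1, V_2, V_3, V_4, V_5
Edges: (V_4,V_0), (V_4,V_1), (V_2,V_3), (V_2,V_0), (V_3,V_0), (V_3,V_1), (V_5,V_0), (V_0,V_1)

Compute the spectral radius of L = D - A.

Degrees: deg(V_0) = 5, deg(V_1) = 3, deg(V_2) = 2, deg(V_3) = 3, deg(V_4) = 2, deg(V_5) = 1.
L = D − A with rows/columns ordered (V_0, V_1, V_2, V_3, V_4, V_5):
  [ 5, -1, -1, -1, -1, -1]
  [-1,  3,  0, -1, -1,  0]
  [-1,  0,  2, -1,  0,  0]
  [-1, -1, -1,  3,  0,  0]
  [-1, -1,  0,  0,  2,  0]
  [-1,  0,  0,  0,  0,  1]
Characteristic polynomial: det(λI − L) = λ(λ − 1)(λ² − 6λ + 7)(λ − 3)(λ − 6).
Roots: λ = 0; (λ − 1) = 0 ⇒ λ = 1; (λ² − 6λ + 7) = 0 ⇒ λ = 3 ± √2 ≈ 1.5858, 4.4142; (λ − 3) = 0 ⇒ λ = 3; (λ − 6) = 0 ⇒ λ = 6.
(Check: the roots sum (with multiplicity) to 16, matching trace L = Σdeg = 2·8 = 16.)
Laplacian eigenvalues: [0.0, 1.0, 1.5858, 3.0, 4.4142, 6.0]. Largest eigenvalue (spectral radius) = 6.0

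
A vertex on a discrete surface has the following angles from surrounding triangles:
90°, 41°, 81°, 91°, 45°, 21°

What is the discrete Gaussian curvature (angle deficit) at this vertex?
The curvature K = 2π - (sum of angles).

Sum of angles = 369°. K = 360° - 369° = -9° = -π/20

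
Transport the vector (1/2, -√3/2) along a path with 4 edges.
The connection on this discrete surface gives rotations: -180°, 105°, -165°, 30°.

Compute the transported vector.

Total rotation: (-180°) + 105° + (-165°) + 30° = -210° ≡ 150° (mod 360°). Final vector: (0, 1)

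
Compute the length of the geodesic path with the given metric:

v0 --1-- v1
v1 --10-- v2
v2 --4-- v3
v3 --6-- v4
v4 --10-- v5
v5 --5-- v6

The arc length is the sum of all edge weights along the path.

Arc length = 1 + 10 + 4 + 6 + 10 + 5 = 36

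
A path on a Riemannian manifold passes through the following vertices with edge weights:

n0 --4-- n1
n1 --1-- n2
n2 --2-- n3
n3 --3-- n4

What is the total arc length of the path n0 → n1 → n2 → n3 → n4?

Arc length = 4 + 1 + 2 + 3 = 10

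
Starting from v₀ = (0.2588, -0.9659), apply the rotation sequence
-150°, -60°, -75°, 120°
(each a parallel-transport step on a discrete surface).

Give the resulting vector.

Total rotation: (-150°) + (-60°) + (-75°) + 120° = -165°. Final vector: (-0.5000, 0.8660)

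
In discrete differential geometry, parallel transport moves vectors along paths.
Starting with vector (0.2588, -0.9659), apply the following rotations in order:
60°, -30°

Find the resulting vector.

Total rotation: 60° + (-30°) = 30°. Final vector: (0.7071, -0.7071)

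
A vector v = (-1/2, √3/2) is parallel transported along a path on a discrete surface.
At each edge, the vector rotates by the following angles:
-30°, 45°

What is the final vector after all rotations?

Total rotation: (-30°) + 45° = 15°. Final vector: (-0.7071, 0.7071)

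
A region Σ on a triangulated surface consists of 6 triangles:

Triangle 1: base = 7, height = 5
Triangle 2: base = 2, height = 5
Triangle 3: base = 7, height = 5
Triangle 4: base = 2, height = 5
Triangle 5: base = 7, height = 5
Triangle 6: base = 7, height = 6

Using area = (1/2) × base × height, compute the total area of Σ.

(1/2)×7×5 + (1/2)×2×5 + (1/2)×7×5 + (1/2)×2×5 + (1/2)×7×5 + (1/2)×7×6 = 83.5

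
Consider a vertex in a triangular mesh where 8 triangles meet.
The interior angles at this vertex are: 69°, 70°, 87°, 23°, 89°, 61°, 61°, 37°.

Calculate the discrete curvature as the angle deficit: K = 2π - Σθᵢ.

Sum of angles = 497°. K = 360° - 497° = -137° = -137π/180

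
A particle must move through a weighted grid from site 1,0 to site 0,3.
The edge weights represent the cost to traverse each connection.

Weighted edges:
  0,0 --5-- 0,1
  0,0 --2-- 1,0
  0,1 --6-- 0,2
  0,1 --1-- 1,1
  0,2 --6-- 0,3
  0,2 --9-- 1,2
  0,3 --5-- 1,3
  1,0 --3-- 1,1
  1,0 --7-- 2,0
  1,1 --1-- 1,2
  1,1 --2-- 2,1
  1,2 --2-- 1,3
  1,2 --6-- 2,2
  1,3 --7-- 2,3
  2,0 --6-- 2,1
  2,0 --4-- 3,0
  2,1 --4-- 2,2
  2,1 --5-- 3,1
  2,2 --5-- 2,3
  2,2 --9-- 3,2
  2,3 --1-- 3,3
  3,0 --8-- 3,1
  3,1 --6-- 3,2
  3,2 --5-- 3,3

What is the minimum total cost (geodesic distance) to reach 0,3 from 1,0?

Shortest path: 1,0 → 1,1 → 1,2 → 1,3 → 0,3, total weight = 11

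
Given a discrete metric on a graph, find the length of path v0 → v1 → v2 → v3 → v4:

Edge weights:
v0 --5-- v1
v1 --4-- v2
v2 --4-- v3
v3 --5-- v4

Arc length = 5 + 4 + 4 + 5 = 18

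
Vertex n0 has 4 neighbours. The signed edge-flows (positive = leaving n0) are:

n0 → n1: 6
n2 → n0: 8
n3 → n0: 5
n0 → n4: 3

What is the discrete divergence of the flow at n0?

Divergence = sum of outgoing flows = 6 + (-8) + (-5) + 3 = -4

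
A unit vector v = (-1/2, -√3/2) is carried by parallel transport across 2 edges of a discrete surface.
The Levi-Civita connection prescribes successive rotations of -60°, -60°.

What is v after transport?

Total rotation: (-60°) + (-60°) = -120°. Final vector: (-0.5000, 0.8660)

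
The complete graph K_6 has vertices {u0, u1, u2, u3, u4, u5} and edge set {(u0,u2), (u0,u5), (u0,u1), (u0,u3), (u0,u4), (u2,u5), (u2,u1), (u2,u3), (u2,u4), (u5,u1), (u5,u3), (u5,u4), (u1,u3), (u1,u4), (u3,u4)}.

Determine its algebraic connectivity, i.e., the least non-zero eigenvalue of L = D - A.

For the complete graph K_n, L = nI − J (J = all-ones matrix). J has eigenvalues n (once, eigenvector 𝟙) and 0 (multiplicity n−1), so L has eigenvalues 0 (once) and n (multiplicity n−1). Here n = 6: eigenvalue 0 once and 6 with multiplicity 5.
Laplacian eigenvalues: [0.0, 6.0, 6.0, 6.0, 6.0, 6.0]. Algebraic connectivity (smallest non-zero eigenvalue) = 6.0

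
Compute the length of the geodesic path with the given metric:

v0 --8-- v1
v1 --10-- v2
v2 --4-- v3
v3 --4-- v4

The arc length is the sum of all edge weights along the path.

Arc length = 8 + 10 + 4 + 4 = 26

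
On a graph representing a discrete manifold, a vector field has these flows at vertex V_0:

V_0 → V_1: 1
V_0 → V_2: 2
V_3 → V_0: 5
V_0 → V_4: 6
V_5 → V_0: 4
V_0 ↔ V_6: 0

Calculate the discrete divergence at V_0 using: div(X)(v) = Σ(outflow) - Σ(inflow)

Divergence = sum of outgoing flows = 1 + 2 + (-5) + 6 + (-4) + 0 = 0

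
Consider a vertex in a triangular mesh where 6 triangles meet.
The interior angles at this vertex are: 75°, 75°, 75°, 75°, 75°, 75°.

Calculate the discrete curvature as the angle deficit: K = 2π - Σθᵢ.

Sum of angles = 450°. K = 360° - 450° = -90° = -π/2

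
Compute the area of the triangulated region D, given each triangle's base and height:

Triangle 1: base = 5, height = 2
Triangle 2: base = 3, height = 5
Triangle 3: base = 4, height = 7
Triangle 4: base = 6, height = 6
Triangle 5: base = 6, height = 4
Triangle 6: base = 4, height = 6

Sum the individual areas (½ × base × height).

(1/2)×5×2 + (1/2)×3×5 + (1/2)×4×7 + (1/2)×6×6 + (1/2)×6×4 + (1/2)×4×6 = 68.5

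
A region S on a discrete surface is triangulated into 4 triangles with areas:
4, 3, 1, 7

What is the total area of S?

4 + 3 + 1 + 7 = 15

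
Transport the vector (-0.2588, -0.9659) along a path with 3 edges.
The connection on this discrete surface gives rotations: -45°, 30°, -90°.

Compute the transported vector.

Total rotation: (-45°) + 30° + (-90°) = -105°. Final vector: (-0.8660, 0.5000)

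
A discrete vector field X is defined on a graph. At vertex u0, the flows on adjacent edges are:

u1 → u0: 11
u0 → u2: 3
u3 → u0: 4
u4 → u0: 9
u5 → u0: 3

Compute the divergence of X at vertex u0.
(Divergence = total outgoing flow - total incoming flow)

Divergence = sum of outgoing flows = (-11) + 3 + (-4) + (-9) + (-3) = -24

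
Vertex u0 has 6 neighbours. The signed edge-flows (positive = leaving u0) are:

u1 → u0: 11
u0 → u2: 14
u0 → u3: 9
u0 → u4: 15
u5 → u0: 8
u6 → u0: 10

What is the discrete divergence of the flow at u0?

Divergence = sum of outgoing flows = (-11) + 14 + 9 + 15 + (-8) + (-10) = 9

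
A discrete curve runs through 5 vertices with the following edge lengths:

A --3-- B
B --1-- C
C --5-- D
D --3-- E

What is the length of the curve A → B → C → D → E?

Arc length = 3 + 1 + 5 + 3 = 12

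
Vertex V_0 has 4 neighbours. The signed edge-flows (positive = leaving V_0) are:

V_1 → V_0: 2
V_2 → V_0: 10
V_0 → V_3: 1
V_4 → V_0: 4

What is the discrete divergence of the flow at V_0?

Divergence = sum of outgoing flows = (-2) + (-10) + 1 + (-4) = -15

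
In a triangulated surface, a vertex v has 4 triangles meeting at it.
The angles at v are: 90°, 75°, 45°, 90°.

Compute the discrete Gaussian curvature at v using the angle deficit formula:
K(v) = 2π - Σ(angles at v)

Sum of angles = 300°. K = 360° - 300° = 60°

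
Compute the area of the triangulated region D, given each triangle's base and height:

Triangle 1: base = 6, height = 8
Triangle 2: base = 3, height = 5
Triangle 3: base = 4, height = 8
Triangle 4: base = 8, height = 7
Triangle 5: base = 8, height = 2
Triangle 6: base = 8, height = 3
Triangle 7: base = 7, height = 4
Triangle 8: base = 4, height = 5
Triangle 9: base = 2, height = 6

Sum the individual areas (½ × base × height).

(1/2)×6×8 + (1/2)×3×5 + (1/2)×4×8 + (1/2)×8×7 + (1/2)×8×2 + (1/2)×8×3 + (1/2)×7×4 + (1/2)×4×5 + (1/2)×2×6 = 125.5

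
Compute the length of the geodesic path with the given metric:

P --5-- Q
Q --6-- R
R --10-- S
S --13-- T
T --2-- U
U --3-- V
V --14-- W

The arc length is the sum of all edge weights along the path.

Arc length = 5 + 6 + 10 + 13 + 2 + 3 + 14 = 53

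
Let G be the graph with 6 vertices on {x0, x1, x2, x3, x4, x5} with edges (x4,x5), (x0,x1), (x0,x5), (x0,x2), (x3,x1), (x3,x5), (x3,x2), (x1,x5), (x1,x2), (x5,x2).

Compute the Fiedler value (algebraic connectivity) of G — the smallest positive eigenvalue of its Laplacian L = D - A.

Degrees: deg(x0) = 3, deg(x1) = 4, deg(x2) = 4, deg(x3) = 3, deg(x4) = 1, deg(x5) = 5.
L = D − A with rows/columns ordered (x0, x1, x2, x3, x4, x5):
  [ 3, -1, -1,  0,  0, -1]
  [-1,  4, -1, -1,  0, -1]
  [-1, -1,  4, -1,  0, -1]
  [ 0, -1, -1,  3,  0, -1]
  [ 0,  0,  0,  0,  1, -1]
  [-1, -1, -1, -1, -1,  5]
Characteristic polynomial: det(λI − L) = λ(λ − 1)(λ − 3)(λ − 5)²(λ − 6).
Roots: λ = 0; (λ − 1) = 0 ⇒ λ = 1; (λ − 3) = 0 ⇒ λ = 3; (λ − 5) = 0 ⇒ λ = 5 (multiplicity 2); (λ − 6) = 0 ⇒ λ = 6.
(Check: the roots sum (with multiplicity) to 20, matching trace L = Σdeg = 2·10 = 20.)
Laplacian eigenvalues: [0.0, 1.0, 3.0, 5.0, 5.0, 6.0]. Algebraic connectivity (smallest non-zero eigenvalue) = 1.0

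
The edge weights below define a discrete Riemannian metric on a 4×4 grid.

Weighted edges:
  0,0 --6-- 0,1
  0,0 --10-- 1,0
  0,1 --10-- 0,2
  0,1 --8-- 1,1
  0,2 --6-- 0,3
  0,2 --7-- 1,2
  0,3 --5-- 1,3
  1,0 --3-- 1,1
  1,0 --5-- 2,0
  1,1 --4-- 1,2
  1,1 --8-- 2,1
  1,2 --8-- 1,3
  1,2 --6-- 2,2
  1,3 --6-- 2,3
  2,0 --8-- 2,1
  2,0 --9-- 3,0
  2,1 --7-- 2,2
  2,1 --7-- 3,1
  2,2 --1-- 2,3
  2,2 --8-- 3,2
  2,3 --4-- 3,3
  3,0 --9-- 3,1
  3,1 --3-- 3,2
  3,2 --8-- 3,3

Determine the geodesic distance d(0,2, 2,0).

Shortest path: 0,2 → 1,2 → 1,1 → 1,0 → 2,0, total weight = 19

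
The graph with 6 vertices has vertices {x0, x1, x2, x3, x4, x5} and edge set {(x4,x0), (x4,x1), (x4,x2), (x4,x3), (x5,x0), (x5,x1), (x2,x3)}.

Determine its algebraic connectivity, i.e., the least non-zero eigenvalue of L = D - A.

Degrees: deg(x0) = 2, deg(x1) = 2, deg(x2) = 2, deg(x3) = 2, deg(x4) = 4, deg(x5) = 2.
L = D − A with rows/columns ordered (x0, x1, x2, x3, x4, x5):
  [ 2,  0,  0,  0, -1, -1]
  [ 0,  2,  0,  0, -1, -1]
  [ 0,  0,  2, -1, -1,  0]
  [ 0,  0, -1,  2, -1,  0]
  [-1, -1, -1, -1,  4,  0]
  [-1, -1,  0,  0,  0,  2]
Characteristic polynomial: det(λI − L) = λ(λ² − 6λ + 4)(λ − 2)(λ − 3)².
Roots: λ = 0; (λ² − 6λ + 4) = 0 ⇒ λ = 3 ± √5 ≈ 0.7639, 5.2361; (λ − 2) = 0 ⇒ λ = 2; (λ − 3) = 0 ⇒ λ = 3 (multiplicity 2).
(Check: the roots sum (with multiplicity) to 14, matching trace L = Σdeg = 2·7 = 14.)
Laplacian eigenvalues: [0.0, 0.7639, 2.0, 3.0, 3.0, 5.2361]. Algebraic connectivity (smallest non-zero eigenvalue) = 0.7639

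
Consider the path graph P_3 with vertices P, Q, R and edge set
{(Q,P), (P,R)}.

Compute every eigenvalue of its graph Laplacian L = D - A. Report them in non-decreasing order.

The path graph P_n has Laplacian eigenvalues λ_k = 2 − 2cos(kπ/n), k = 0, 1, …, n−1. Here n = 3:
k=0: 2 − 2cos(0) = 0.0; k=1: 2 − 2cos(π/3) = 1.0; k=2: 2 − 2cos(2π/3) = 3.0.
Laplacian eigenvalues (increasing order): [0.0, 1.0, 3.0]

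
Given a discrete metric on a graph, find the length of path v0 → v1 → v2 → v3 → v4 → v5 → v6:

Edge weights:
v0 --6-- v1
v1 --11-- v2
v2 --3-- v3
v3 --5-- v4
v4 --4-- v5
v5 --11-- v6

Arc length = 6 + 11 + 3 + 5 + 4 + 11 = 40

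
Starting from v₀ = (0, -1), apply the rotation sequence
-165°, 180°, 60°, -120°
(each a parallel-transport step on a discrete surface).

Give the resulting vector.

Total rotation: (-165°) + 180° + 60° + (-120°) = -45°. Final vector: (-0.7071, -0.7071)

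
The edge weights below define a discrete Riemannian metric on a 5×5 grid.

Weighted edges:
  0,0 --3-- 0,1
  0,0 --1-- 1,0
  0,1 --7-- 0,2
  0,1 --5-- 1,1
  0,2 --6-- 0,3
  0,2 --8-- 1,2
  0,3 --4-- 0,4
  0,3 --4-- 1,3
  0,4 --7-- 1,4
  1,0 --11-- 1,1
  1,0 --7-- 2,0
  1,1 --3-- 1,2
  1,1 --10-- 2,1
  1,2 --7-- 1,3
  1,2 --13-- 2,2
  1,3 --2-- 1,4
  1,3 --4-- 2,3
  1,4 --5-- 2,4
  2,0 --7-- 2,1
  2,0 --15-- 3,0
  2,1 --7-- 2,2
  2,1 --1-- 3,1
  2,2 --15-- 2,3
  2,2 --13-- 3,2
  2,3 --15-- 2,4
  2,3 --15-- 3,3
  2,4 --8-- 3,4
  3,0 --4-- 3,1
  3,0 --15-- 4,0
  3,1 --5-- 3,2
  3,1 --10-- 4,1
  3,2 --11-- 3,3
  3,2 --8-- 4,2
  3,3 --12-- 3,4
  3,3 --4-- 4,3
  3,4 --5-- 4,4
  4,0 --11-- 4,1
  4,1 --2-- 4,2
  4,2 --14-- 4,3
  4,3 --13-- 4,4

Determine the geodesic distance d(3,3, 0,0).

Shortest path: 3,3 → 3,2 → 3,1 → 2,1 → 2,0 → 1,0 → 0,0, total weight = 32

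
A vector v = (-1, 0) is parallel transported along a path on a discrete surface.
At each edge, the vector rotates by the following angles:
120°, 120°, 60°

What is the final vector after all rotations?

Total rotation: 120° + 120° + 60° = 300° ≡ -60° (mod 360°). Final vector: (-0.5000, 0.8660)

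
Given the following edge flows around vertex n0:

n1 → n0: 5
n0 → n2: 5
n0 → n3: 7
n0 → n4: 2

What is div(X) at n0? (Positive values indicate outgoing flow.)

Divergence = sum of outgoing flows = (-5) + 5 + 7 + 2 = 9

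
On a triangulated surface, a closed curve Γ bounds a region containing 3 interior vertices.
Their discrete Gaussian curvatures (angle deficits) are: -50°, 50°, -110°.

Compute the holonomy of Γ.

Holonomy = total enclosed curvature = (-50°) + 50° + (-110°) = -110°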